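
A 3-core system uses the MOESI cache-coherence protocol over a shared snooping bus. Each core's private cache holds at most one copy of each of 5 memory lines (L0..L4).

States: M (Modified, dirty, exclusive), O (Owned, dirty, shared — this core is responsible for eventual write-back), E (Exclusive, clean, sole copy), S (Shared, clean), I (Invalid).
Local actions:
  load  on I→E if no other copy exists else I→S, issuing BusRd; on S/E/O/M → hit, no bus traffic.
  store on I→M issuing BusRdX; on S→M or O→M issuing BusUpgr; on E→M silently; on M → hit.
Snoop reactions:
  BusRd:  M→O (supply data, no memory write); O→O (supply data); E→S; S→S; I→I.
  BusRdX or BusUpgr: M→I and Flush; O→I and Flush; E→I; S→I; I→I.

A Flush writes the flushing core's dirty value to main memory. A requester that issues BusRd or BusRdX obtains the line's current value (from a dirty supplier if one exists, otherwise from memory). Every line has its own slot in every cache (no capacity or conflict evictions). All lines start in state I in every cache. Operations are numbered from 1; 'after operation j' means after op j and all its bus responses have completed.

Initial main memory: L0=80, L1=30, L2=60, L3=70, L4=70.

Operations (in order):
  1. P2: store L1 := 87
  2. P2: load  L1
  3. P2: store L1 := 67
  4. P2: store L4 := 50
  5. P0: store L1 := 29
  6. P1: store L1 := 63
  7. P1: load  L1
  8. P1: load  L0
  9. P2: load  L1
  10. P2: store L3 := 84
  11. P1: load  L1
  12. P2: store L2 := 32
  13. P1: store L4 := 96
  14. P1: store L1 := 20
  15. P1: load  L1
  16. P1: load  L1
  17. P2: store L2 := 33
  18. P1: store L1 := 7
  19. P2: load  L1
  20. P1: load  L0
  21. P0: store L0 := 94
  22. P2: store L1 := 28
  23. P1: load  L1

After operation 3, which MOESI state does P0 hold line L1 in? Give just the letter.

state = I

[1] P2: store L1 := 87 | P0:I, P1:I, P2:M(87) | bus: BusRdX
[2] P2: load  L1 | P0:I, P1:I, P2:M(87) | bus: none
[3] P2: store L1 := 67 | P0:I, P1:I, P2:M(67) | bus: none
[4] P2: store L4 := 50 | P0:I, P1:I, P2:M(50) | bus: BusRdX
[5] P0: store L1 := 29 | P0:M(29), P1:I, P2:I | bus: BusRdX,Flush
[6] P1: store L1 := 63 | P0:I, P1:M(63), P2:I | bus: BusRdX,Flush
[7] P1: load  L1 | P0:I, P1:M(63), P2:I | bus: none
[8] P1: load  L0 | P0:I, P1:E(80), P2:I | bus: BusRd
[9] P2: load  L1 | P0:I, P1:O(63), P2:S(63) | bus: BusRd
[10] P2: store L3 := 84 | P0:I, P1:I, P2:M(84) | bus: BusRdX
[11] P1: load  L1 | P0:I, P1:O(63), P2:S(63) | bus: none
[12] P2: store L2 := 32 | P0:I, P1:I, P2:M(32) | bus: BusRdX
[13] P1: store L4 := 96 | P0:I, P1:M(96), P2:I | bus: BusRdX,Flush
[14] P1: store L1 := 20 | P0:I, P1:M(20), P2:I | bus: BusUpgr
[15] P1: load  L1 | P0:I, P1:M(20), P2:I | bus: none
[16] P1: load  L1 | P0:I, P1:M(20), P2:I | bus: none
[17] P2: store L2 := 33 | P0:I, P1:I, P2:M(33) | bus: none
[18] P1: store L1 := 7 | P0:I, P1:M(7), P2:I | bus: none
[19] P2: load  L1 | P0:I, P1:O(7), P2:S(7) | bus: BusRd
[20] P1: load  L0 | P0:I, P1:E(80), P2:I | bus: none
[21] P0: store L0 := 94 | P0:M(94), P1:I, P2:I | bus: BusRdX
[22] P2: store L1 := 28 | P0:I, P1:I, P2:M(28) | bus: BusUpgr,Flush
[23] P1: load  L1 | P0:I, P1:S(28), P2:O(28) | bus: BusRd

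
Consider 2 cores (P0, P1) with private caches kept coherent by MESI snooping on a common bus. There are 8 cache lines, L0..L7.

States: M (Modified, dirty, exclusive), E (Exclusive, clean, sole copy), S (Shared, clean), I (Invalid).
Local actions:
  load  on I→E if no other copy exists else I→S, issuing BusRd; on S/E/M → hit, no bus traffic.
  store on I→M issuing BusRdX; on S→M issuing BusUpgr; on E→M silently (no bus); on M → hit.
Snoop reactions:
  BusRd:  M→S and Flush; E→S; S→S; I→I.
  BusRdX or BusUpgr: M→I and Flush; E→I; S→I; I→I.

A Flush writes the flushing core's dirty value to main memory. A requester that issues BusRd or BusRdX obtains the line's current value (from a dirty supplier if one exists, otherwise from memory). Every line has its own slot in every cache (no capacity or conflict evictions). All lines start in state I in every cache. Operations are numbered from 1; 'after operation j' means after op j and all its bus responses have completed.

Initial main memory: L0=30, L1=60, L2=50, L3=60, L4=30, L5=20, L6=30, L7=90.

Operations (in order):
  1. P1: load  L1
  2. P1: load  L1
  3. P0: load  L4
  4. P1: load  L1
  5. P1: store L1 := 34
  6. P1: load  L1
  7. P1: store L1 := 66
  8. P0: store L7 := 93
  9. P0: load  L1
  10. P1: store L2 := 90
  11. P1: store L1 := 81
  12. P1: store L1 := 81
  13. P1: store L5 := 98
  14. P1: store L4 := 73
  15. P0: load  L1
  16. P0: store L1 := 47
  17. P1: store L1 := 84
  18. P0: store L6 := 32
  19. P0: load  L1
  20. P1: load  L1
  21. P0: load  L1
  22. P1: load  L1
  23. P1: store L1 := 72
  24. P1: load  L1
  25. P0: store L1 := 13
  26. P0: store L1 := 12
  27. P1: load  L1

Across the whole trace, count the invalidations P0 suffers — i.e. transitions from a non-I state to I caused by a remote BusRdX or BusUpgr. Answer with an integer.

invalidations = 4

1. P1: load  L1  bus=[BusRd]  L1: P0=I P1=E  mem[L1]=60
2. P1: load  L1  bus=[-]  L1: P0=I P1=E  mem[L1]=60
3. P0: load  L4  bus=[BusRd]  L4: P0=E P1=I  mem[L4]=30
4. P1: load  L1  bus=[-]  L1: P0=I P1=E  mem[L1]=60
5. P1: store L1 := 34  bus=[-]  L1: P0=I P1=M  mem[L1]=60
6. P1: load  L1  bus=[-]  L1: P0=I P1=M  mem[L1]=60
7. P1: store L1 := 66  bus=[-]  L1: P0=I P1=M  mem[L1]=60
8. P0: store L7 := 93  bus=[BusRdX]  L7: P0=M P1=I  mem[L7]=90
9. P0: load  L1  bus=[BusRd,Flush]  L1: P0=S P1=S  mem[L1]=66
10. P1: store L2 := 90  bus=[BusRdX]  L2: P0=I P1=M  mem[L2]=50
11. P1: store L1 := 81  bus=[BusUpgr]  L1: P0=I P1=M  mem[L1]=66
12. P1: store L1 := 81  bus=[-]  L1: P0=I P1=M  mem[L1]=66
13. P1: store L5 := 98  bus=[BusRdX]  L5: P0=I P1=M  mem[L5]=20
14. P1: store L4 := 73  bus=[BusRdX]  L4: P0=I P1=M  mem[L4]=30
15. P0: load  L1  bus=[BusRd,Flush]  L1: P0=S P1=S  mem[L1]=81
16. P0: store L1 := 47  bus=[BusUpgr]  L1: P0=M P1=I  mem[L1]=81
17. P1: store L1 := 84  bus=[BusRdX,Flush]  L1: P0=I P1=M  mem[L1]=47
18. P0: store L6 := 32  bus=[BusRdX]  L6: P0=M P1=I  mem[L6]=30
19. P0: load  L1  bus=[BusRd,Flush]  L1: P0=S P1=S  mem[L1]=84
20. P1: load  L1  bus=[-]  L1: P0=S P1=S  mem[L1]=84
21. P0: load  L1  bus=[-]  L1: P0=S P1=S  mem[L1]=84
22. P1: load  L1  bus=[-]  L1: P0=S P1=S  mem[L1]=84
23. P1: store L1 := 72  bus=[BusUpgr]  L1: P0=I P1=M  mem[L1]=84
24. P1: load  L1  bus=[-]  L1: P0=I P1=M  mem[L1]=84
25. P0: store L1 := 13  bus=[BusRdX,Flush]  L1: P0=M P1=I  mem[L1]=72
26. P0: store L1 := 12  bus=[-]  L1: P0=M P1=I  mem[L1]=72
27. P1: load  L1  bus=[BusRd,Flush]  L1: P0=S P1=S  mem[L1]=12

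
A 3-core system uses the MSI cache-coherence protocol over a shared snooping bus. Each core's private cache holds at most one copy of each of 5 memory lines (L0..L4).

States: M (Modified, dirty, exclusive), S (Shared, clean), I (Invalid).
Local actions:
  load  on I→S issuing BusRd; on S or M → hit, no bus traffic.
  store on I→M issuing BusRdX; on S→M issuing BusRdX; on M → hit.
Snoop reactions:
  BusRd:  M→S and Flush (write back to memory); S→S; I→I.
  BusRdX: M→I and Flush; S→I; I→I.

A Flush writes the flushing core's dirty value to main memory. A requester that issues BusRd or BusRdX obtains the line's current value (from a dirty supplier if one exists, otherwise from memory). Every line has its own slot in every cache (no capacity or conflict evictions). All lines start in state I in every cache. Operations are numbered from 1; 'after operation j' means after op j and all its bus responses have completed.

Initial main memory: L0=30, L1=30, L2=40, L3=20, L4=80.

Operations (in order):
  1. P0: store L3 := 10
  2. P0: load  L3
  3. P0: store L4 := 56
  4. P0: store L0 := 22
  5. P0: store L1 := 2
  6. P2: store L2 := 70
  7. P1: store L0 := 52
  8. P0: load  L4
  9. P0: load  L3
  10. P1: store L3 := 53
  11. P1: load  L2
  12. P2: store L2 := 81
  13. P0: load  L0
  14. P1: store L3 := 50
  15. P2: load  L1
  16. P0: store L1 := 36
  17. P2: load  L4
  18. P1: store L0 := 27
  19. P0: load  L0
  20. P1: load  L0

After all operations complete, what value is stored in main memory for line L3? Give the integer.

  op1 P0: store L3 := 10 → M/I/I on L3; bus BusRdX; mem=20
  op2 P0: load  L3 → M/I/I on L3; bus (none); mem=20
  op3 P0: store L4 := 56 → M/I/I on L4; bus BusRdX; mem=80
  op4 P0: store L0 := 22 → M/I/I on L0; bus BusRdX; mem=30
  op5 P0: store L1 := 2 → M/I/I on L1; bus BusRdX; mem=30
  op6 P2: store L2 := 70 → I/I/M on L2; bus BusRdX; mem=40
  op7 P1: store L0 := 52 → I/M/I on L0; bus BusRdX Flush; mem=22
  op8 P0: load  L4 → M/I/I on L4; bus (none); mem=80
  op9 P0: load  L3 → M/I/I on L3; bus (none); mem=20
  op10 P1: store L3 := 53 → I/M/I on L3; bus BusRdX Flush; mem=10
  op11 P1: load  L2 → I/S/S on L2; bus BusRd Flush; mem=70
  op12 P2: store L2 := 81 → I/I/M on L2; bus BusRdX; mem=70
  op13 P0: load  L0 → S/S/I on L0; bus BusRd Flush; mem=52
  op14 P1: store L3 := 50 → I/M/I on L3; bus (none); mem=10
  op15 P2: load  L1 → S/I/S on L1; bus BusRd Flush; mem=2
  op16 P0: store L1 := 36 → M/I/I on L1; bus BusRdX; mem=2
  op17 P2: load  L4 → S/I/S on L4; bus BusRd Flush; mem=56
  op18 P1: store L0 := 27 → I/M/I on L0; bus BusRdX; mem=52
  op19 P0: load  L0 → S/S/I on L0; bus BusRd Flush; mem=27
  op20 P1: load  L0 → S/S/I on L0; bus (none); mem=27

memory[L3] = 10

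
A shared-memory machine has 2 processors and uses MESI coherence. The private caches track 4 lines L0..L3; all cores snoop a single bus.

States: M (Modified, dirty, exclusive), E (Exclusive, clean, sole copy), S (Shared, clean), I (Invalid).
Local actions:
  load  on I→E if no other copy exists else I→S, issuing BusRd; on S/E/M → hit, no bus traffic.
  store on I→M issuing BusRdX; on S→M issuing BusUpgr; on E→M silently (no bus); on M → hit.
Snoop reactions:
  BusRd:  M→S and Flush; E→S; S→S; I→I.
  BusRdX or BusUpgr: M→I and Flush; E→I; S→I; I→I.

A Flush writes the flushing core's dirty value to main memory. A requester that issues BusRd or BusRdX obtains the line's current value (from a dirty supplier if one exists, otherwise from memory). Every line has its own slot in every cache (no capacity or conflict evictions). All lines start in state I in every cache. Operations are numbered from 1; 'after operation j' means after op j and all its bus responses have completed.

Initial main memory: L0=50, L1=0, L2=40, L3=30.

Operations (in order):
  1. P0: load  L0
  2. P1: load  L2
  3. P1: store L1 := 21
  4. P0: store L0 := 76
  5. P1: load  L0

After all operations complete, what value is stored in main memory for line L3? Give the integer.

step 1: P0: load  L0  ⟶  EI  (L0)  txn=BusRd  M[L0]=50
step 2: P1: load  L2  ⟶  IE  (L2)  txn=BusRd  M[L2]=40
step 3: P1: store L1 := 21  ⟶  IM  (L1)  txn=BusRdX  M[L1]=0
step 4: P0: store L0 := 76  ⟶  MI  (L0)  txn=∅  M[L0]=50
step 5: P1: load  L0  ⟶  SS  (L0)  txn=BusRd+Flush  M[L0]=76

memory[L3] = 30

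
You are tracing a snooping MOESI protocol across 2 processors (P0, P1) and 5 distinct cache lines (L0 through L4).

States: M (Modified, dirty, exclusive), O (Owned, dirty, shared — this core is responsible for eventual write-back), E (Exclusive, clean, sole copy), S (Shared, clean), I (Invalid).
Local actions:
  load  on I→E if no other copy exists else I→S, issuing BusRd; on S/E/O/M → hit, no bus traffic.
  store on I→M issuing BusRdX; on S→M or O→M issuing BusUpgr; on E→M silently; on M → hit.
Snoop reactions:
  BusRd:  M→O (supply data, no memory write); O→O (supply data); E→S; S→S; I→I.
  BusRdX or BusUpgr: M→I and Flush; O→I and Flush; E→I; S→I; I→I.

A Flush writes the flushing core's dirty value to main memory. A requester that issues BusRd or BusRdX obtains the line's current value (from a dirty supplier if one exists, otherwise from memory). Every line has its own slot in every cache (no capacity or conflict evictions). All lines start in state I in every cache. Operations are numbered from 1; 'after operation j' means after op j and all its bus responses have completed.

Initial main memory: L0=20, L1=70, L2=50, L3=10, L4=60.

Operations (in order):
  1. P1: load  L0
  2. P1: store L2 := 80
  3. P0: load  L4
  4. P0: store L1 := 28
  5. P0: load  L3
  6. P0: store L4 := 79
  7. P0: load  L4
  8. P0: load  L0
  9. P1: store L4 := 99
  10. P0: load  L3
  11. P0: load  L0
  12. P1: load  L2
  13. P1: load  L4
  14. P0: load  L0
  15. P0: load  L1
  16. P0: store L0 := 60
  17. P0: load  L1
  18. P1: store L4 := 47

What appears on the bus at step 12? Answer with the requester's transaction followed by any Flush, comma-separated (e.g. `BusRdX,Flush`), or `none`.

bus = none

[1] P1: load  L0 | P0:I, P1:E(20) | bus: BusRd
[2] P1: store L2 := 80 | P0:I, P1:M(80) | bus: BusRdX
[3] P0: load  L4 | P0:E(60), P1:I | bus: BusRd
[4] P0: store L1 := 28 | P0:M(28), P1:I | bus: BusRdX
[5] P0: load  L3 | P0:E(10), P1:I | bus: BusRd
[6] P0: store L4 := 79 | P0:M(79), P1:I | bus: none
[7] P0: load  L4 | P0:M(79), P1:I | bus: none
[8] P0: load  L0 | P0:S(20), P1:S(20) | bus: BusRd
[9] P1: store L4 := 99 | P0:I, P1:M(99) | bus: BusRdX,Flush
[10] P0: load  L3 | P0:E(10), P1:I | bus: none
[11] P0: load  L0 | P0:S(20), P1:S(20) | bus: none
[12] P1: load  L2 | P0:I, P1:M(80) | bus: none
[13] P1: load  L4 | P0:I, P1:M(99) | bus: none
[14] P0: load  L0 | P0:S(20), P1:S(20) | bus: none
[15] P0: load  L1 | P0:M(28), P1:I | bus: none
[16] P0: store L0 := 60 | P0:M(60), P1:I | bus: BusUpgr
[17] P0: load  L1 | P0:M(28), P1:I | bus: none
[18] P1: store L4 := 47 | P0:I, P1:M(47) | bus: none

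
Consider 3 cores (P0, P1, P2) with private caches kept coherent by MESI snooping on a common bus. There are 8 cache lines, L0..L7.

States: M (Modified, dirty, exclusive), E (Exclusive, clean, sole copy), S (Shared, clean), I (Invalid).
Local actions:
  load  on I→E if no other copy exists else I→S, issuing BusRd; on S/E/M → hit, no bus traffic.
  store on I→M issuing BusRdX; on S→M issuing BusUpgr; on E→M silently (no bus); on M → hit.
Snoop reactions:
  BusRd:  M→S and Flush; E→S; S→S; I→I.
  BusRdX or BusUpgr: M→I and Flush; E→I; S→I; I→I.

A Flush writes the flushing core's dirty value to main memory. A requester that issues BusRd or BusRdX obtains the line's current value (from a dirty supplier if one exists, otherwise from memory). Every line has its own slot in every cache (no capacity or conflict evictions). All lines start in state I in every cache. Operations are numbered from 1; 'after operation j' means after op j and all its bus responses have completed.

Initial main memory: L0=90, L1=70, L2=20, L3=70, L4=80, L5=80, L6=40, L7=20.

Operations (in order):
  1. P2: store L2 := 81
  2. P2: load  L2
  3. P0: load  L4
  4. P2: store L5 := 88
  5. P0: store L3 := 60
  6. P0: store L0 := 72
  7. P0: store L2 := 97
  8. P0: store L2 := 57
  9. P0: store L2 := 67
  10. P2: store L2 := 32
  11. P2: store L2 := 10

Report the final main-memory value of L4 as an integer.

  op1 P2: store L2 := 81 → I/I/M on L2; bus BusRdX; mem=20
  op2 P2: load  L2 → I/I/M on L2; bus (none); mem=20
  op3 P0: load  L4 → E/I/I on L4; bus BusRd; mem=80
  op4 P2: store L5 := 88 → I/I/M on L5; bus BusRdX; mem=80
  op5 P0: store L3 := 60 → M/I/I on L3; bus BusRdX; mem=70
  op6 P0: store L0 := 72 → M/I/I on L0; bus BusRdX; mem=90
  op7 P0: store L2 := 97 → M/I/I on L2; bus BusRdX Flush; mem=81
  op8 P0: store L2 := 57 → M/I/I on L2; bus (none); mem=81
  op9 P0: store L2 := 67 → M/I/I on L2; bus (none); mem=81
  op10 P2: store L2 := 32 → I/I/M on L2; bus BusRdX Flush; mem=67
  op11 P2: store L2 := 10 → I/I/M on L2; bus (none); mem=67

memory[L4] = 80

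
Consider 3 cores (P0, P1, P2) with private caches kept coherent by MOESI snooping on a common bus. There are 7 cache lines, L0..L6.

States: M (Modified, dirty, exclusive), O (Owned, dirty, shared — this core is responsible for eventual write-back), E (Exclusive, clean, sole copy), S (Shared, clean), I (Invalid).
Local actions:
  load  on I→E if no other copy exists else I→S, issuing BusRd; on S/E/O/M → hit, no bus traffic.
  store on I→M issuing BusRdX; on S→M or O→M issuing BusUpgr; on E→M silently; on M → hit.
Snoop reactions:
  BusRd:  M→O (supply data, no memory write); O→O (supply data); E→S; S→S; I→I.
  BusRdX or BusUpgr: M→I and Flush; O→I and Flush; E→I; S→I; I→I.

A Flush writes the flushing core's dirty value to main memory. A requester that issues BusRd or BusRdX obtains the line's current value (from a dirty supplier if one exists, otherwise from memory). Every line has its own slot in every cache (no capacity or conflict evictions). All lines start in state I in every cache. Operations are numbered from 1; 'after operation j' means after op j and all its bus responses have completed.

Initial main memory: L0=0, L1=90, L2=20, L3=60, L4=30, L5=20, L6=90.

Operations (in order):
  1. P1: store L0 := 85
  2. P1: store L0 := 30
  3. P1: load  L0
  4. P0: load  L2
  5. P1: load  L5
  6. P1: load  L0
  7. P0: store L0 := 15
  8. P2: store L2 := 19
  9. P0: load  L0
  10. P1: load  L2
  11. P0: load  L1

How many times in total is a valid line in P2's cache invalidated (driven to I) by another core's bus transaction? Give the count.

invalidations = 0

step 1: P1: store L0 := 85  ⟶  IMI  (L0)  txn=BusRdX  M[L0]=0
step 2: P1: store L0 := 30  ⟶  IMI  (L0)  txn=∅  M[L0]=0
step 3: P1: load  L0  ⟶  IMI  (L0)  txn=∅  M[L0]=0
step 4: P0: load  L2  ⟶  EII  (L2)  txn=BusRd  M[L2]=20
step 5: P1: load  L5  ⟶  IEI  (L5)  txn=BusRd  M[L5]=20
step 6: P1: load  L0  ⟶  IMI  (L0)  txn=∅  M[L0]=0
step 7: P0: store L0 := 15  ⟶  MII  (L0)  txn=BusRdX+Flush  M[L0]=30
step 8: P2: store L2 := 19  ⟶  IIM  (L2)  txn=BusRdX  M[L2]=20
step 9: P0: load  L0  ⟶  MII  (L0)  txn=∅  M[L0]=30
step 10: P1: load  L2  ⟶  ISO  (L2)  txn=BusRd  M[L2]=20
step 11: P0: load  L1  ⟶  EII  (L1)  txn=BusRd  M[L1]=90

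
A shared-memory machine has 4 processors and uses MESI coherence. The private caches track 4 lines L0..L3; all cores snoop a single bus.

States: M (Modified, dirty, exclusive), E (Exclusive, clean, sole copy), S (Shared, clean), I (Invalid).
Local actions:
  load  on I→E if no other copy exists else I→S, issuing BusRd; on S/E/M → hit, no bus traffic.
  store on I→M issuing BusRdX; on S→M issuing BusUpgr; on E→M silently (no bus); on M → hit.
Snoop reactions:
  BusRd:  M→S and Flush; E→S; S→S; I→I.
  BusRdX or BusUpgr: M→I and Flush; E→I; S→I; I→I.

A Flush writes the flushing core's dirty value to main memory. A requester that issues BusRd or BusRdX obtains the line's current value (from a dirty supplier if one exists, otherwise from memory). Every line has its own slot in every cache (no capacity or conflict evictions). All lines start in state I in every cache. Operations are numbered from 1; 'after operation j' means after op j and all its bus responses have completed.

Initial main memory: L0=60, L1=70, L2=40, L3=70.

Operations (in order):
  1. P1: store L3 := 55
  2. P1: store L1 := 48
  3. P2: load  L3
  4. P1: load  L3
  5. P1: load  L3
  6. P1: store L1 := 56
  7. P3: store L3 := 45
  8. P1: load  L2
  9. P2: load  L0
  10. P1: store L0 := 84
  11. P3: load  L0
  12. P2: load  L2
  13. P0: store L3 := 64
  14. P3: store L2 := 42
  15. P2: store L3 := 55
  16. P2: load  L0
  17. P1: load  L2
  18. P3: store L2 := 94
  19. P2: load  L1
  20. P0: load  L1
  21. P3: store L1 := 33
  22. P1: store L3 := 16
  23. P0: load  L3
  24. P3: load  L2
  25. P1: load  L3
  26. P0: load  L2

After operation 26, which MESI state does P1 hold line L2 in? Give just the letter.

state = I

step 1: P1: store L3 := 55  ⟶  IMII  (L3)  txn=BusRdX  M[L3]=70
step 2: P1: store L1 := 48  ⟶  IMII  (L1)  txn=BusRdX  M[L1]=70
step 3: P2: load  L3  ⟶  ISSI  (L3)  txn=BusRd+Flush  M[L3]=55
step 4: P1: load  L3  ⟶  ISSI  (L3)  txn=∅  M[L3]=55
step 5: P1: load  L3  ⟶  ISSI  (L3)  txn=∅  M[L3]=55
step 6: P1: store L1 := 56  ⟶  IMII  (L1)  txn=∅  M[L1]=70
step 7: P3: store L3 := 45  ⟶  IIIM  (L3)  txn=BusRdX  M[L3]=55
step 8: P1: load  L2  ⟶  IEII  (L2)  txn=BusRd  M[L2]=40
step 9: P2: load  L0  ⟶  IIEI  (L0)  txn=BusRd  M[L0]=60
step 10: P1: store L0 := 84  ⟶  IMII  (L0)  txn=BusRdX  M[L0]=60
step 11: P3: load  L0  ⟶  ISIS  (L0)  txn=BusRd+Flush  M[L0]=84
step 12: P2: load  L2  ⟶  ISSI  (L2)  txn=BusRd  M[L2]=40
step 13: P0: store L3 := 64  ⟶  MIII  (L3)  txn=BusRdX+Flush  M[L3]=45
step 14: P3: store L2 := 42  ⟶  IIIM  (L2)  txn=BusRdX  M[L2]=40
step 15: P2: store L3 := 55  ⟶  IIMI  (L3)  txn=BusRdX+Flush  M[L3]=64
step 16: P2: load  L0  ⟶  ISSS  (L0)  txn=BusRd  M[L0]=84
step 17: P1: load  L2  ⟶  ISIS  (L2)  txn=BusRd+Flush  M[L2]=42
step 18: P3: store L2 := 94  ⟶  IIIM  (L2)  txn=BusUpgr  M[L2]=42
step 19: P2: load  L1  ⟶  ISSI  (L1)  txn=BusRd+Flush  M[L1]=56
step 20: P0: load  L1  ⟶  SSSI  (L1)  txn=BusRd  M[L1]=56
step 21: P3: store L1 := 33  ⟶  IIIM  (L1)  txn=BusRdX  M[L1]=56
step 22: P1: store L3 := 16  ⟶  IMII  (L3)  txn=BusRdX+Flush  M[L3]=55
step 23: P0: load  L3  ⟶  SSII  (L3)  txn=BusRd+Flush  M[L3]=16
step 24: P3: load  L2  ⟶  IIIM  (L2)  txn=∅  M[L2]=42
step 25: P1: load  L3  ⟶  SSII  (L3)  txn=∅  M[L3]=16
step 26: P0: load  L2  ⟶  SIIS  (L2)  txn=BusRd+Flush  M[L2]=94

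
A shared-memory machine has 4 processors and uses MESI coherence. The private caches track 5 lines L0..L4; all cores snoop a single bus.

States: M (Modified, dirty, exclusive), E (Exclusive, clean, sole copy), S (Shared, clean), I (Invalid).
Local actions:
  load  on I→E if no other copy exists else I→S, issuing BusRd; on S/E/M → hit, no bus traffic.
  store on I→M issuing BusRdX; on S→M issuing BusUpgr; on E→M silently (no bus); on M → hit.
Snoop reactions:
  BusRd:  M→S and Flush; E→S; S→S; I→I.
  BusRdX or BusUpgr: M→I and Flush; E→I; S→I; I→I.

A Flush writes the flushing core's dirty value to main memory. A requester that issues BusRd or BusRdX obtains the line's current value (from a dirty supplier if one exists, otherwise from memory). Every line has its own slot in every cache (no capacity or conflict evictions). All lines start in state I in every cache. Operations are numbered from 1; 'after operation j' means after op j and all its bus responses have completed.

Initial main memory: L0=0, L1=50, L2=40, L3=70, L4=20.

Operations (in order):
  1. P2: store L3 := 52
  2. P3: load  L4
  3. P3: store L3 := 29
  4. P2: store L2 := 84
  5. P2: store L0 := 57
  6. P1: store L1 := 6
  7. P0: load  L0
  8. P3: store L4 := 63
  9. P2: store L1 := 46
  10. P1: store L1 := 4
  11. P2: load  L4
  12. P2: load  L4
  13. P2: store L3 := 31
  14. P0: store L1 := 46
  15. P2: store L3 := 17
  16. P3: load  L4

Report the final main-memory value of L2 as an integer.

memory[L2] = 40

  op1 P2: store L3 := 52 → I/I/M/I on L3; bus BusRdX; mem=70
  op2 P3: load  L4 → I/I/I/E on L4; bus BusRd; mem=20
  op3 P3: store L3 := 29 → I/I/I/M on L3; bus BusRdX Flush; mem=52
  op4 P2: store L2 := 84 → I/I/M/I on L2; bus BusRdX; mem=40
  op5 P2: store L0 := 57 → I/I/M/I on L0; bus BusRdX; mem=0
  op6 P1: store L1 := 6 → I/M/I/I on L1; bus BusRdX; mem=50
  op7 P0: load  L0 → S/I/S/I on L0; bus BusRd Flush; mem=57
  op8 P3: store L4 := 63 → I/I/I/M on L4; bus (none); mem=20
  op9 P2: store L1 := 46 → I/I/M/I on L1; bus BusRdX Flush; mem=6
  op10 P1: store L1 := 4 → I/M/I/I on L1; bus BusRdX Flush; mem=46
  op11 P2: load  L4 → I/I/S/S on L4; bus BusRd Flush; mem=63
  op12 P2: load  L4 → I/I/S/S on L4; bus (none); mem=63
  op13 P2: store L3 := 31 → I/I/M/I on L3; bus BusRdX Flush; mem=29
  op14 P0: store L1 := 46 → M/I/I/I on L1; bus BusRdX Flush; mem=4
  op15 P2: store L3 := 17 → I/I/M/I on L3; bus (none); mem=29
  op16 P3: load  L4 → I/I/S/S on L4; bus (none); mem=63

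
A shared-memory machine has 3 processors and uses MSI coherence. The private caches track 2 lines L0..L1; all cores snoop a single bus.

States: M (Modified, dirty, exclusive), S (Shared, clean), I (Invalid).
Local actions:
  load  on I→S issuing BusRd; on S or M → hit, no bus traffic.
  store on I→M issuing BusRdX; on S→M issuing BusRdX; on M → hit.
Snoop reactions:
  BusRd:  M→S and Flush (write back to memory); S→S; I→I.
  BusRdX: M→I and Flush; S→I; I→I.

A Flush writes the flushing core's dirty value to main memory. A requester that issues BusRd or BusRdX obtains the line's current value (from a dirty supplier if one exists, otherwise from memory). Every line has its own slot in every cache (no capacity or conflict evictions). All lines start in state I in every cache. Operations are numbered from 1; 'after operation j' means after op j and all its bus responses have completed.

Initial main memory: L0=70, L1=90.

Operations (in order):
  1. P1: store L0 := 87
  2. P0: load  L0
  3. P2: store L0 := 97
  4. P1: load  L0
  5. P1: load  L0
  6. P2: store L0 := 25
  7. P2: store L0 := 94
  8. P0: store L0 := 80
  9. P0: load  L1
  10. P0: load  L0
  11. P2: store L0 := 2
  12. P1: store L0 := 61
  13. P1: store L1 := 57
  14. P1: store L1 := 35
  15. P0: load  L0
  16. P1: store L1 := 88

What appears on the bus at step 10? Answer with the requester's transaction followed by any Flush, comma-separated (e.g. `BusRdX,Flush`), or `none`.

bus = none

step 1: P1: store L0 := 87  ⟶  IMI  (L0)  txn=BusRdX  M[L0]=70
step 2: P0: load  L0  ⟶  SSI  (L0)  txn=BusRd+Flush  M[L0]=87
step 3: P2: store L0 := 97  ⟶  IIM  (L0)  txn=BusRdX  M[L0]=87
step 4: P1: load  L0  ⟶  ISS  (L0)  txn=BusRd+Flush  M[L0]=97
step 5: P1: load  L0  ⟶  ISS  (L0)  txn=∅  M[L0]=97
step 6: P2: store L0 := 25  ⟶  IIM  (L0)  txn=BusRdX  M[L0]=97
step 7: P2: store L0 := 94  ⟶  IIM  (L0)  txn=∅  M[L0]=97
step 8: P0: store L0 := 80  ⟶  MII  (L0)  txn=BusRdX+Flush  M[L0]=94
step 9: P0: load  L1  ⟶  SII  (L1)  txn=BusRd  M[L1]=90
step 10: P0: load  L0  ⟶  MII  (L0)  txn=∅  M[L0]=94
step 11: P2: store L0 := 2  ⟶  IIM  (L0)  txn=BusRdX+Flush  M[L0]=80
step 12: P1: store L0 := 61  ⟶  IMI  (L0)  txn=BusRdX+Flush  M[L0]=2
step 13: P1: store L1 := 57  ⟶  IMI  (L1)  txn=BusRdX  M[L1]=90
step 14: P1: store L1 := 35  ⟶  IMI  (L1)  txn=∅  M[L1]=90
step 15: P0: load  L0  ⟶  SSI  (L0)  txn=BusRd+Flush  M[L0]=61
step 16: P1: store L1 := 88  ⟶  IMI  (L1)  txn=∅  M[L1]=90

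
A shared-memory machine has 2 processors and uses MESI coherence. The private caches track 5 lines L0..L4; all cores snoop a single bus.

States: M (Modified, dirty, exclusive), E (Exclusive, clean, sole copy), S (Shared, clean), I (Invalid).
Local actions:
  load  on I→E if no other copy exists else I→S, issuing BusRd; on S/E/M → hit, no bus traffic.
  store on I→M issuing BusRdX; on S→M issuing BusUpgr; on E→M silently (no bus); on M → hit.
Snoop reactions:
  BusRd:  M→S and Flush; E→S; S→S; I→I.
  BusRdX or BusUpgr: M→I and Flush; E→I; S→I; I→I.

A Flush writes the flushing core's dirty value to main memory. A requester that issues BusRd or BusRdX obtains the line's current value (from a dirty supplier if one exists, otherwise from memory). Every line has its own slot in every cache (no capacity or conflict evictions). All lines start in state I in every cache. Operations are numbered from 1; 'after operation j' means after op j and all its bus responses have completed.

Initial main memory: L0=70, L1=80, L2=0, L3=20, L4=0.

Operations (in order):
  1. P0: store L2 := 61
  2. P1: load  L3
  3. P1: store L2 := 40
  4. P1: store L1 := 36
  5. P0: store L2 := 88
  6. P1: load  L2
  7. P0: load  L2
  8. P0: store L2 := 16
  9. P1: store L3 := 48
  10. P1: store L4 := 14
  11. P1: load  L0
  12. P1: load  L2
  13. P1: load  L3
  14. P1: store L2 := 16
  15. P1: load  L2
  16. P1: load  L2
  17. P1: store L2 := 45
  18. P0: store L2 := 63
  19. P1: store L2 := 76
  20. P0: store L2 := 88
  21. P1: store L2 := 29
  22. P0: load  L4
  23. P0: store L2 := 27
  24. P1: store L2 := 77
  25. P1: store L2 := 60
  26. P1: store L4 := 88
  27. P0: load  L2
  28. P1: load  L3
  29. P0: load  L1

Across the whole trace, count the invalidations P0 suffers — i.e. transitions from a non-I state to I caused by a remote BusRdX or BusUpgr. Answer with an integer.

step 1: P0: store L2 := 61  ⟶  MI  (L2)  txn=BusRdX  M[L2]=0
step 2: P1: load  L3  ⟶  IE  (L3)  txn=BusRd  M[L3]=20
step 3: P1: store L2 := 40  ⟶  IM  (L2)  txn=BusRdX+Flush  M[L2]=61
step 4: P1: store L1 := 36  ⟶  IM  (L1)  txn=BusRdX  M[L1]=80
step 5: P0: store L2 := 88  ⟶  MI  (L2)  txn=BusRdX+Flush  M[L2]=40
step 6: P1: load  L2  ⟶  SS  (L2)  txn=BusRd+Flush  M[L2]=88
step 7: P0: load  L2  ⟶  SS  (L2)  txn=∅  M[L2]=88
step 8: P0: store L2 := 16  ⟶  MI  (L2)  txn=BusUpgr  M[L2]=88
step 9: P1: store L3 := 48  ⟶  IM  (L3)  txn=∅  M[L3]=20
step 10: P1: store L4 := 14  ⟶  IM  (L4)  txn=BusRdX  M[L4]=0
step 11: P1: load  L0  ⟶  IE  (L0)  txn=BusRd  M[L0]=70
step 12: P1: load  L2  ⟶  SS  (L2)  txn=BusRd+Flush  M[L2]=16
step 13: P1: load  L3  ⟶  IM  (L3)  txn=∅  M[L3]=20
step 14: P1: store L2 := 16  ⟶  IM  (L2)  txn=BusUpgr  M[L2]=16
step 15: P1: load  L2  ⟶  IM  (L2)  txn=∅  M[L2]=16
step 16: P1: load  L2  ⟶  IM  (L2)  txn=∅  M[L2]=16
step 17: P1: store L2 := 45  ⟶  IM  (L2)  txn=∅  M[L2]=16
step 18: P0: store L2 := 63  ⟶  MI  (L2)  txn=BusRdX+Flush  M[L2]=45
step 19: P1: store L2 := 76  ⟶  IM  (L2)  txn=BusRdX+Flush  M[L2]=63
step 20: P0: store L2 := 88  ⟶  MI  (L2)  txn=BusRdX+Flush  M[L2]=76
step 21: P1: store L2 := 29  ⟶  IM  (L2)  txn=BusRdX+Flush  M[L2]=88
step 22: P0: load  L4  ⟶  SS  (L4)  txn=BusRd+Flush  M[L4]=14
step 23: P0: store L2 := 27  ⟶  MI  (L2)  txn=BusRdX+Flush  M[L2]=29
step 24: P1: store L2 := 77  ⟶  IM  (L2)  txn=BusRdX+Flush  M[L2]=27
step 25: P1: store L2 := 60  ⟶  IM  (L2)  txn=∅  M[L2]=27
step 26: P1: store L4 := 88  ⟶  IM  (L4)  txn=BusUpgr  M[L4]=14
step 27: P0: load  L2  ⟶  SS  (L2)  txn=BusRd+Flush  M[L2]=60
step 28: P1: load  L3  ⟶  IM  (L3)  txn=∅  M[L3]=20
step 29: P0: load  L1  ⟶  SS  (L1)  txn=BusRd+Flush  M[L1]=36

invalidations = 6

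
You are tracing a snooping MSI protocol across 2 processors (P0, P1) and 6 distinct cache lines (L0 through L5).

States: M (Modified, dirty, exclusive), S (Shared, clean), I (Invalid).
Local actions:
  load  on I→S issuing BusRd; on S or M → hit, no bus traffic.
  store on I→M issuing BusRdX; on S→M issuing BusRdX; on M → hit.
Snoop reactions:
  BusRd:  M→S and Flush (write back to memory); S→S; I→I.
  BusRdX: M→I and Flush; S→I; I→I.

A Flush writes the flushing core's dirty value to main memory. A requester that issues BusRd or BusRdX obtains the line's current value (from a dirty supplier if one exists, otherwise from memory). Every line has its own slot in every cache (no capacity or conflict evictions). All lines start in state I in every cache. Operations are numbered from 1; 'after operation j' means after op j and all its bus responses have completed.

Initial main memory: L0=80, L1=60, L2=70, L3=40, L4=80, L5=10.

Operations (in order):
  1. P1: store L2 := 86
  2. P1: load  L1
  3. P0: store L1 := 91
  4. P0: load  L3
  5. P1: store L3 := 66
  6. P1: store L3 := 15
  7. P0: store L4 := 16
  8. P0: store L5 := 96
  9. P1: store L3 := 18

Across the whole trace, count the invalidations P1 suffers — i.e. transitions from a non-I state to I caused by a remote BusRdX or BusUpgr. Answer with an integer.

1. P1: store L2 := 86  bus=[BusRdX]  L2: P0=I P1=M  mem[L2]=70
2. P1: load  L1  bus=[BusRd]  L1: P0=I P1=S  mem[L1]=60
3. P0: store L1 := 91  bus=[BusRdX]  L1: P0=M P1=I  mem[L1]=60
4. P0: load  L3  bus=[BusRd]  L3: P0=S P1=I  mem[L3]=40
5. P1: store L3 := 66  bus=[BusRdX]  L3: P0=I P1=M  mem[L3]=40
6. P1: store L3 := 15  bus=[-]  L3: P0=I P1=M  mem[L3]=40
7. P0: store L4 := 16  bus=[BusRdX]  L4: P0=M P1=I  mem[L4]=80
8. P0: store L5 := 96  bus=[BusRdX]  L5: P0=M P1=I  mem[L5]=10
9. P1: store L3 := 18  bus=[-]  L3: P0=I P1=M  mem[L3]=40

invalidations = 1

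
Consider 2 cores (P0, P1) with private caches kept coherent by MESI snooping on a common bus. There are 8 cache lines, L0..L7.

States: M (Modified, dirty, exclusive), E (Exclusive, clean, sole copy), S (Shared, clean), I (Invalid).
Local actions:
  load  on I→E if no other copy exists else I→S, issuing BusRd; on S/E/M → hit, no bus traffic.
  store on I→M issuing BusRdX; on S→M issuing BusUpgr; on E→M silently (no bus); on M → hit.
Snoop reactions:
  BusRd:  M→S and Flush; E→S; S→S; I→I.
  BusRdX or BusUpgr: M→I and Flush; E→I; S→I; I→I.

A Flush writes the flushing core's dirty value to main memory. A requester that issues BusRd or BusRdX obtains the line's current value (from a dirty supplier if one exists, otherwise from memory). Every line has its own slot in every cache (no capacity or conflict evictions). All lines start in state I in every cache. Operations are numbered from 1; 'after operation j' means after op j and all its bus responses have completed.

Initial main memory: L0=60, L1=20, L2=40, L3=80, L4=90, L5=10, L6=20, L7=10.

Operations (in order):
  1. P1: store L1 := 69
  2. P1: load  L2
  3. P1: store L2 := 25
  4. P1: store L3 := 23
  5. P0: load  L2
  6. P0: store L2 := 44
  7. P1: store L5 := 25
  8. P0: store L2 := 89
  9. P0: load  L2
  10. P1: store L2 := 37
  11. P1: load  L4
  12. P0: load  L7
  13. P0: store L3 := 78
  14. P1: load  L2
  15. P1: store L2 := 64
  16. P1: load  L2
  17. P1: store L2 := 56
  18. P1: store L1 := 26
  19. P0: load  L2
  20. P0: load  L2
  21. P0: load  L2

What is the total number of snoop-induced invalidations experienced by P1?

invalidations = 2

  op1 P1: store L1 := 69 → I/M on L1; bus BusRdX; mem=20
  op2 P1: load  L2 → I/E on L2; bus BusRd; mem=40
  op3 P1: store L2 := 25 → I/M on L2; bus (none); mem=40
  op4 P1: store L3 := 23 → I/M on L3; bus BusRdX; mem=80
  op5 P0: load  L2 → S/S on L2; bus BusRd Flush; mem=25
  op6 P0: store L2 := 44 → M/I on L2; bus BusUpgr; mem=25
  op7 P1: store L5 := 25 → I/M on L5; bus BusRdX; mem=10
  op8 P0: store L2 := 89 → M/I on L2; bus (none); mem=25
  op9 P0: load  L2 → M/I on L2; bus (none); mem=25
  op10 P1: store L2 := 37 → I/M on L2; bus BusRdX Flush; mem=89
  op11 P1: load  L4 → I/E on L4; bus BusRd; mem=90
  op12 P0: load  L7 → E/I on L7; bus BusRd; mem=10
  op13 P0: store L3 := 78 → M/I on L3; bus BusRdX Flush; mem=23
  op14 P1: load  L2 → I/M on L2; bus (none); mem=89
  op15 P1: store L2 := 64 → I/M on L2; bus (none); mem=89
  op16 P1: load  L2 → I/M on L2; bus (none); mem=89
  op17 P1: store L2 := 56 → I/M on L2; bus (none); mem=89
  op18 P1: store L1 := 26 → I/M on L1; bus (none); mem=20
  op19 P0: load  L2 → S/S on L2; bus BusRd Flush; mem=56
  op20 P0: load  L2 → S/S on L2; bus (none); mem=56
  op21 P0: load  L2 → S/S on L2; bus (none); mem=56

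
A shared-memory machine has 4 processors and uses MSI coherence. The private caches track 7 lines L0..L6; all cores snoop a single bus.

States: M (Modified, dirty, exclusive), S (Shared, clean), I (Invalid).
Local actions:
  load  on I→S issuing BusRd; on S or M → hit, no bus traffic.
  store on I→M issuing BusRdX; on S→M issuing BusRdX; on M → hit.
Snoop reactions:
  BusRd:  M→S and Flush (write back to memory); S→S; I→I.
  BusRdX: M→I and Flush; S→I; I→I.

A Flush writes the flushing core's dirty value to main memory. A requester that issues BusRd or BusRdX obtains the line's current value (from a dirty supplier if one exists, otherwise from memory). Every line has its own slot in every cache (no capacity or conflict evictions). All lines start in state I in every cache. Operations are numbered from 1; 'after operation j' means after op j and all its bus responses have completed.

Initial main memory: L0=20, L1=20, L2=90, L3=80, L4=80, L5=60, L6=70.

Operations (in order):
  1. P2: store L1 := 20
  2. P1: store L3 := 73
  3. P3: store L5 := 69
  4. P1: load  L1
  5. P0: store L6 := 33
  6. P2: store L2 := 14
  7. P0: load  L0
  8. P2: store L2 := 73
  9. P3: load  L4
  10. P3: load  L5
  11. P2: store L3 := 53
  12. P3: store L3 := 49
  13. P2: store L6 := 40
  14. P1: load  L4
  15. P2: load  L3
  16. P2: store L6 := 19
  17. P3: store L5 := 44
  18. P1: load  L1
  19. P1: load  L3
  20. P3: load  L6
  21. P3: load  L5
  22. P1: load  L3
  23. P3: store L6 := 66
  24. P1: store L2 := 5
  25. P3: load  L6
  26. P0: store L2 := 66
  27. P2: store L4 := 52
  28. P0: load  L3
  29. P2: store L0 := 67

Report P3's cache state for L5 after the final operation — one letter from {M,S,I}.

  op1 P2: store L1 := 20 → I/I/M/I on L1; bus BusRdX; mem=20
  op2 P1: store L3 := 73 → I/M/I/I on L3; bus BusRdX; mem=80
  op3 P3: store L5 := 69 → I/I/I/M on L5; bus BusRdX; mem=60
  op4 P1: load  L1 → I/S/S/I on L1; bus BusRd Flush; mem=20
  op5 P0: store L6 := 33 → M/I/I/I on L6; bus BusRdX; mem=70
  op6 P2: store L2 := 14 → I/I/M/I on L2; bus BusRdX; mem=90
  op7 P0: load  L0 → S/I/I/I on L0; bus BusRd; mem=20
  op8 P2: store L2 := 73 → I/I/M/I on L2; bus (none); mem=90
  op9 P3: load  L4 → I/I/I/S on L4; bus BusRd; mem=80
  op10 P3: load  L5 → I/I/I/M on L5; bus (none); mem=60
  op11 P2: store L3 := 53 → I/I/M/I on L3; bus BusRdX Flush; mem=73
  op12 P3: store L3 := 49 → I/I/I/M on L3; bus BusRdX Flush; mem=53
  op13 P2: store L6 := 40 → I/I/M/I on L6; bus BusRdX Flush; mem=33
  op14 P1: load  L4 → I/S/I/S on L4; bus BusRd; mem=80
  op15 P2: load  L3 → I/I/S/S on L3; bus BusRd Flush; mem=49
  op16 P2: store L6 := 19 → I/I/M/I on L6; bus (none); mem=33
  op17 P3: store L5 := 44 → I/I/I/M on L5; bus (none); mem=60
  op18 P1: load  L1 → I/S/S/I on L1; bus (none); mem=20
  op19 P1: load  L3 → I/S/S/S on L3; bus BusRd; mem=49
  op20 P3: load  L6 → I/I/S/S on L6; bus BusRd Flush; mem=19
  op21 P3: load  L5 → I/I/I/M on L5; bus (none); mem=60
  op22 P1: load  L3 → I/S/S/S on L3; bus (none); mem=49
  op23 P3: store L6 := 66 → I/I/I/M on L6; bus BusRdX; mem=19
  op24 P1: store L2 := 5 → I/M/I/I on L2; bus BusRdX Flush; mem=73
  op25 P3: load  L6 → I/I/I/M on L6; bus (none); mem=19
  op26 P0: store L2 := 66 → M/I/I/I on L2; bus BusRdX Flush; mem=5
  op27 P2: store L4 := 52 → I/I/M/I on L4; bus BusRdX; mem=80
  op28 P0: load  L3 → S/S/S/S on L3; bus BusRd; mem=49
  op29 P2: store L0 := 67 → I/I/M/I on L0; bus BusRdX; mem=20

state = M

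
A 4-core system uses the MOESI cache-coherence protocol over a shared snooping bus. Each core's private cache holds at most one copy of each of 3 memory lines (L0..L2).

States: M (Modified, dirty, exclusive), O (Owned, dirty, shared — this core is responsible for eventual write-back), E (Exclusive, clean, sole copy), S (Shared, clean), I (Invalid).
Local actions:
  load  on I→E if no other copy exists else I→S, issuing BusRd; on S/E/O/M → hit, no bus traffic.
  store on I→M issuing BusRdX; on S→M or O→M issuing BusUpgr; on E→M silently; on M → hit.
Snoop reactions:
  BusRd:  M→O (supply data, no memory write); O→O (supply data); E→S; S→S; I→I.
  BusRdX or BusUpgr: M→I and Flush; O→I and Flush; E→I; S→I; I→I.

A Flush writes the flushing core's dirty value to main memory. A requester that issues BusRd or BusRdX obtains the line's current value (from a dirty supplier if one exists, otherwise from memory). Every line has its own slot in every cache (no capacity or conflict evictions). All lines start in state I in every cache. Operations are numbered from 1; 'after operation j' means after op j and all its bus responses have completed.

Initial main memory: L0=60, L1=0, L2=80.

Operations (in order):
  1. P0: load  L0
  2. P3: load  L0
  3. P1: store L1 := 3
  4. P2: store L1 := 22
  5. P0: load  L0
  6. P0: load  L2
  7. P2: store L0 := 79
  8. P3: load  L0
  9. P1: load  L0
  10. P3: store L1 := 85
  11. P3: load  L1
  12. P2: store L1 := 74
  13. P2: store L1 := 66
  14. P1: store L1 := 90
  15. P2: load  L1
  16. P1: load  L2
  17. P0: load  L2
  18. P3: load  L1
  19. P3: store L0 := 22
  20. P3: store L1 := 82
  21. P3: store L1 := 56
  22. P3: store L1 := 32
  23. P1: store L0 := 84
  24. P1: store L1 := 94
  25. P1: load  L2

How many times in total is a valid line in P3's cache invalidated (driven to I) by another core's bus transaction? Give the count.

step 1: P0: load  L0  ⟶  EIII  (L0)  txn=BusRd  M[L0]=60
step 2: P3: load  L0  ⟶  SIIS  (L0)  txn=BusRd  M[L0]=60
step 3: P1: store L1 := 3  ⟶  IMII  (L1)  txn=BusRdX  M[L1]=0
step 4: P2: store L1 := 22  ⟶  IIMI  (L1)  txn=BusRdX+Flush  M[L1]=3
step 5: P0: load  L0  ⟶  SIIS  (L0)  txn=∅  M[L0]=60
step 6: P0: load  L2  ⟶  EIII  (L2)  txn=BusRd  M[L2]=80
step 7: P2: store L0 := 79  ⟶  IIMI  (L0)  txn=BusRdX  M[L0]=60
step 8: P3: load  L0  ⟶  IIOS  (L0)  txn=BusRd  M[L0]=60
step 9: P1: load  L0  ⟶  ISOS  (L0)  txn=BusRd  M[L0]=60
step 10: P3: store L1 := 85  ⟶  IIIM  (L1)  txn=BusRdX+Flush  M[L1]=22
step 11: P3: load  L1  ⟶  IIIM  (L1)  txn=∅  M[L1]=22
step 12: P2: store L1 := 74  ⟶  IIMI  (L1)  txn=BusRdX+Flush  M[L1]=85
step 13: P2: store L1 := 66  ⟶  IIMI  (L1)  txn=∅  M[L1]=85
step 14: P1: store L1 := 90  ⟶  IMII  (L1)  txn=BusRdX+Flush  M[L1]=66
step 15: P2: load  L1  ⟶  IOSI  (L1)  txn=BusRd  M[L1]=66
step 16: P1: load  L2  ⟶  SSII  (L2)  txn=BusRd  M[L2]=80
step 17: P0: load  L2  ⟶  SSII  (L2)  txn=∅  M[L2]=80
step 18: P3: load  L1  ⟶  IOSS  (L1)  txn=BusRd  M[L1]=66
step 19: P3: store L0 := 22  ⟶  IIIM  (L0)  txn=BusUpgr+Flush  M[L0]=79
step 20: P3: store L1 := 82  ⟶  IIIM  (L1)  txn=BusUpgr+Flush  M[L1]=90
step 21: P3: store L1 := 56  ⟶  IIIM  (L1)  txn=∅  M[L1]=90
step 22: P3: store L1 := 32  ⟶  IIIM  (L1)  txn=∅  M[L1]=90
step 23: P1: store L0 := 84  ⟶  IMII  (L0)  txn=BusRdX+Flush  M[L0]=22
step 24: P1: store L1 := 94  ⟶  IMII  (L1)  txn=BusRdX+Flush  M[L1]=32
step 25: P1: load  L2  ⟶  SSII  (L2)  txn=∅  M[L2]=80

invalidations = 4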